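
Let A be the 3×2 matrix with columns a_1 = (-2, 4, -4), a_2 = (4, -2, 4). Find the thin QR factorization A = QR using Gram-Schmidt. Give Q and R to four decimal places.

a_1 = (-2, 4, -4); ‖a_1‖ = 6.0000, so q_1 = (-0.3333, 0.6667, -0.6667).
q_1·a_2 = (-0.3333)·4 + 0.6667·(-2) + (-0.6667)·4 = -5.3333.
u_2 = a_2 + 5.3333·q_1 = (2.2222, 1.5556, 0.4444).
‖u_2‖ = 2.7487, so q_2 = (0.8085, 0.5659, 0.1617).

Q = [[-0.3333, 0.8085], [0.6667, 0.5659], [-0.6667, 0.1617]], R = [[6.0000, -5.3333], [0.0000, 2.7487]]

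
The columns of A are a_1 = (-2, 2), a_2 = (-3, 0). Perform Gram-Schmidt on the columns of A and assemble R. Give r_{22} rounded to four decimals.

r_{22} = 2.1213

a_1 = (-2, 2); ‖a_1‖ = 2.8284, so q_1 = (-0.7071, 0.7071).
q_1·a_2 = (-0.7071)·(-3) + 0.7071·0 = 2.1213.
u_2 = a_2 − 2.1213·q_1 = (-1.5000, -1.5000).
r_{22} = ‖u_2‖ = 2.1213.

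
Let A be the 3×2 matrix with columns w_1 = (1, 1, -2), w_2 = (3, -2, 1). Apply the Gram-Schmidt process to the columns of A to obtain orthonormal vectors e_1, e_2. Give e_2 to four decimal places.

e_2 = (0.8514, -0.4929, 0.1792)

w_1 = (1, 1, -2); ‖w_1‖ = 2.4495, so e_1 = (0.4082, 0.4082, -0.8165).
e_1·w_2 = 0.4082·3 + 0.4082·(-2) + (-0.8165)·1 = -0.4082.
u_2 = w_2 + 0.4082·e_1 = (3.1667, -1.8333, 0.6667).
‖u_2‖ = 3.7193, so e_2 = (0.8514, -0.4929, 0.1792).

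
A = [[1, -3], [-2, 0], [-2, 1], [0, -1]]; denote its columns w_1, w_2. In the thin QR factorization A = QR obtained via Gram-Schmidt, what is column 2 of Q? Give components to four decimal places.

e_2 = (-0.8525, -0.3875, -0.0387, -0.3487)

w_1 = (1, -2, -2, 0); ‖w_1‖ = 3.0000, so e_1 = (0.3333, -0.6667, -0.6667, 0.0000).
e_1·w_2 = 0.3333·(-3) + (-0.6667)·0 + (-0.6667)·1 + 0.0000·(-1) = -1.6667.
u_2 = w_2 + 1.6667·e_1 = (-2.4444, -1.1111, -0.1111, -1.0000).
‖u_2‖ = 2.8674, so e_2 = (-0.8525, -0.3875, -0.0387, -0.3487).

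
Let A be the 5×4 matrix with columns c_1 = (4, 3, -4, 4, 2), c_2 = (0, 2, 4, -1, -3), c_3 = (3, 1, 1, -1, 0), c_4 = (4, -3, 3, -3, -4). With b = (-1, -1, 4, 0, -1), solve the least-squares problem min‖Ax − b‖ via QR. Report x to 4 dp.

x = (-0.2339, 0.4148, -0.1684, 0.0503)

c_1 = (4, 3, -4, 4, 2); ‖c_1‖ = 7.8102, so q_1 = (0.5121, 0.3841, -0.5121, 0.5121, 0.2561).
q_1·c_2 = 0.5121·0 + 0.3841·2 + (-0.5121)·4 + 0.5121·(-1) + 0.2561·(-3) = -2.5607.
u_2 = c_2 + 2.5607·q_1 = (1.3115, 2.9836, 2.6885, 0.3115, -2.3443).
‖u_2‖ = 4.8418, so q_2 = (0.2709, 0.6162, 0.5553, 0.0643, -0.4842).
q_1·c_3 = 0.5121·3 + 0.3841·1 + (-0.5121)·1 + 0.5121·(-1) + 0.2561·0 = 0.8963; q_2·c_3 = 0.2709·3 + 0.6162·1 + 0.5553·1 + 0.0643·(-1) + (-0.4842)·0 = 1.9198.
u_3 = c_3 − 0.8963·q_1 − 1.9198·q_2 = (2.0210, -0.5273, 0.3930, -1.5825, 0.7000).
‖u_3‖ = 2.7407, so q_3 = (0.7374, -0.1924, 0.1434, -0.5774, 0.2554).
q_1·c_4 = 0.5121·4 + 0.3841·(-3) + (-0.5121)·3 + 0.5121·(-3) + 0.2561·(-4) = -3.2009; q_2·c_4 = 0.2709·4 + 0.6162·(-3) + 0.5553·3 + 0.0643·(-3) + (-0.4842)·(-4) = 2.6443; q_3·c_4 = 0.7374·4 + (-0.1924)·(-3) + 0.1434·3 + (-0.5774)·(-3) + 0.2554·(-4) = 4.6676.
u_4 = c_4 + 3.2009·q_1 − 2.6443·q_2 − 4.6676·q_3 = (1.4811, -2.5020, -0.7770, 1.1644, -3.0922).
‖u_4‖ = 4.4693, so q_4 = (0.3314, -0.5598, -0.1739, 0.2605, -0.6919).
Qᵀb = (-3.2009, 1.8182, -0.2268, 0.2249).
Back-substitute: x_4 = 0.2249/4.4693 = 0.0503.
x_3 = (-0.2268 − 4.6676·0.0503)/2.7407 = -0.1684.
x_2 = (1.8182 − 1.9198·(-0.1684) − 2.6443·0.0503)/4.8418 = 0.4148.
x_1 = (-3.2009 + 2.5607·0.4148 − 0.8963·(-0.1684) + 3.2009·0.0503)/7.8102 = -0.2339.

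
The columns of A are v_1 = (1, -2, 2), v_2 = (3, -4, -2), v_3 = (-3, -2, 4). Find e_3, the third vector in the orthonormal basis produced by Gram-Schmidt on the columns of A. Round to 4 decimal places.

e_3 = (-0.8242, -0.5494, -0.1374)

e_1 = v_1/‖v_1‖ = (1, -2, 2)/3.0000 = (0.3333, -0.6667, 0.6667).
r_{12} = e_1·v_2 = 2.3333.
u_2 = v_2 − 2.3333·e_1 = (2.2222, -2.4444, -3.5556).
‖u_2‖ = 4.8534, so e_2 = (0.4579, -0.5037, -0.7326).
r_{13} = e_1·v_3 = 3.0000; r_{23} = e_2·v_3 = -3.2967.
u_3 = v_3 − 3.0000·e_1 + 3.2967·e_2 = (-2.4906, -1.6604, -0.4151).
‖u_3‖ = 3.0219, so e_3 = (-0.8242, -0.5494, -0.1374).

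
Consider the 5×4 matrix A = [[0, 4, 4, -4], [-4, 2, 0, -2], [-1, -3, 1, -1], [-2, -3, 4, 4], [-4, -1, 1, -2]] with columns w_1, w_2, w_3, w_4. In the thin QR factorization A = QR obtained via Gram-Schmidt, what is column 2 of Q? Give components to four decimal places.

e_2 = (0.6461, 0.4104, -0.4628, -0.4409, -0.0742)

e_1 = w_1/‖w_1‖ = (0, -4, -1, -2, -4)/6.0828 = (0.0000, -0.6576, -0.1644, -0.3288, -0.6576).
r_{12} = e_1·w_2 = 0.8220.
u_2 = w_2 − 0.8220·e_1 = (4.0000, 2.5405, -2.8649, -2.7297, -0.4595).
‖u_2‖ = 6.1907, so e_2 = (0.6461, 0.4104, -0.4628, -0.4409, -0.0742).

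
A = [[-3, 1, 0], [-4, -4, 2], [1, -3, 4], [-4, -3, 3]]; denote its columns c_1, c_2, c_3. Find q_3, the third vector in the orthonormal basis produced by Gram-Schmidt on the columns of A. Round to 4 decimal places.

c_1 = (-3, -4, 1, -4); ‖c_1‖ = 6.4807, so q_1 = (-0.4629, -0.6172, 0.1543, -0.6172).
q_1·c_2 = (-0.4629)·1 + (-0.6172)·(-4) + 0.1543·(-3) + (-0.6172)·(-3) = 3.3947.
u_2 = c_2 − 3.3947·q_1 = (2.5714, -1.9048, -3.5238, -0.9048).
‖u_2‖ = 4.8452, so q_2 = (0.5307, -0.3931, -0.7273, -0.1867).
q_1·c_3 = (-0.4629)·0 + (-0.6172)·2 + 0.1543·4 + (-0.6172)·3 = -2.4689; q_2·c_3 = 0.5307·0 + (-0.3931)·2 + (-0.7273)·4 + (-0.1867)·3 = -4.2555.
u_3 = c_3 + 2.4689·q_1 + 4.2555·q_2 = (1.1156, -1.1968, 1.2860, 0.6815).
‖u_3‖ = 2.1898, so q_3 = (0.5095, -0.5465, 0.5873, 0.3112).

q_3 = (0.5095, -0.5465, 0.5873, 0.3112)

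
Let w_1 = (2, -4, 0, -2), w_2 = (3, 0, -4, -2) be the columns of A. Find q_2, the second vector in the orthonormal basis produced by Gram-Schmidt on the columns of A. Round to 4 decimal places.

q_1 = w_1/‖w_1‖ = (2, -4, 0, -2)/4.8990 = (0.4082, -0.8165, 0.0000, -0.4082).
r_{12} = q_1·w_2 = 2.0412.
u_2 = w_2 − 2.0412·q_1 = (2.1667, 1.6667, -4.0000, -1.1667).
‖u_2‖ = 4.9833, so q_2 = (0.4348, 0.3345, -0.8027, -0.2341).

q_2 = (0.4348, 0.3345, -0.8027, -0.2341)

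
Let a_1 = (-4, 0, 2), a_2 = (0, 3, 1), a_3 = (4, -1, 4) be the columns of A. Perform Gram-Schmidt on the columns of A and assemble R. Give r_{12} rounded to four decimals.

a_1 = (-4, 0, 2); ‖a_1‖ = 4.4721, so q_1 = (-0.8944, 0.0000, 0.4472).
r_{12} = q_1·a_2 = 0.4472.

r_{12} = 0.4472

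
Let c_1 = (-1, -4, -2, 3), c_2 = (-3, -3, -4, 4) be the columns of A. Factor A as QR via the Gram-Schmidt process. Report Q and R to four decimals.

Q = [[-0.1826, -0.6055], [-0.7303, 0.5505], [-0.3651, -0.5505], [0.5477, 0.1651]], R = [[5.4772, 6.3901], [0.0000, 3.0277]]

c_1 = (-1, -4, -2, 3); ‖c_1‖ = 5.4772, so q_1 = (-0.1826, -0.7303, -0.3651, 0.5477).
q_1·c_2 = (-0.1826)·(-3) + (-0.7303)·(-3) + (-0.3651)·(-4) + 0.5477·4 = 6.3901.
u_2 = c_2 − 6.3901·q_1 = (-1.8333, 1.6667, -1.6667, 0.5000).
‖u_2‖ = 3.0277, so q_2 = (-0.6055, 0.5505, -0.5505, 0.1651).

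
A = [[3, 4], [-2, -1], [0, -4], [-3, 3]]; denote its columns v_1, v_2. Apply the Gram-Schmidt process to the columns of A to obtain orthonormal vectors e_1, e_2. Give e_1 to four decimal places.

v_1 = (3, -2, 0, -3); ‖v_1‖ = 4.6904, so e_1 = (0.6396, -0.4264, 0.0000, -0.6396).

e_1 = (0.6396, -0.4264, 0.0000, -0.6396)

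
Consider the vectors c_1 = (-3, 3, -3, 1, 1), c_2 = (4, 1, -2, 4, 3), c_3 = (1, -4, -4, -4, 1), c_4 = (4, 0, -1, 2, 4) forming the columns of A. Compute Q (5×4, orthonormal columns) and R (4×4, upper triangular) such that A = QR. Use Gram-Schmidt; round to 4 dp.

c_1 = (-3, 3, -3, 1, 1); ‖c_1‖ = 5.3852, so q_1 = (-0.5571, 0.5571, -0.5571, 0.1857, 0.1857).
q_1·c_2 = (-0.5571)·4 + 0.5571·1 + (-0.5571)·(-2) + 0.1857·4 + 0.1857·3 = 0.7428.
u_2 = c_2 − 0.7428·q_1 = (4.4138, 0.5862, -1.5862, 3.8621, 2.8621).
‖u_2‖ = 6.7415, so q_2 = (0.6547, 0.0870, -0.2353, 0.5729, 0.4245).
q_1·c_3 = (-0.5571)·1 + 0.5571·(-4) + (-0.5571)·(-4) + 0.1857·(-4) + 0.1857·1 = -1.1142; q_2·c_3 = 0.6547·1 + 0.0870·(-4) + (-0.2353)·(-4) + 0.5729·(-4) + 0.4245·1 = -0.6189.
u_3 = c_3 + 1.1142·q_1 + 0.6189·q_2 = (0.7845, -3.3255, -4.7663, -3.4385, 1.4697).
‖u_3‖ = 6.9553, so q_3 = (0.1128, -0.4781, -0.6853, -0.4944, 0.2113).
q_1·c_4 = (-0.5571)·4 + 0.5571·0 + (-0.5571)·(-1) + 0.1857·2 + 0.1857·4 = -0.5571; q_2·c_4 = 0.6547·4 + 0.0870·0 + (-0.2353)·(-1) + 0.5729·2 + 0.4245·4 = 5.6981; q_3·c_4 = 0.1128·4 + (-0.4781)·0 + (-0.6853)·(-1) + (-0.4944)·2 + 0.2113·4 = 0.9929.
u_4 = c_4 + 0.5571·q_1 − 5.6981·q_2 − 0.9929·q_3 = (-0.1530, 0.2896, 0.7108, -0.6700, 1.4746).
‖u_4‖ = 1.7988, so q_4 = (-0.0850, 0.1610, 0.3951, -0.3725, 0.8198).

Q = [[-0.5571, 0.6547, 0.1128, -0.0850], [0.5571, 0.0870, -0.4781, 0.1610], [-0.5571, -0.2353, -0.6853, 0.3951], [0.1857, 0.5729, -0.4944, -0.3725], [0.1857, 0.4245, 0.2113, 0.8198]], R = [[5.3852, 0.7428, -1.1142, -0.5571], [0.0000, 6.7415, -0.6189, 5.6981], [0.0000, 0.0000, 6.9553, 0.9929], [0.0000, 0.0000, 0.0000, 1.7988]]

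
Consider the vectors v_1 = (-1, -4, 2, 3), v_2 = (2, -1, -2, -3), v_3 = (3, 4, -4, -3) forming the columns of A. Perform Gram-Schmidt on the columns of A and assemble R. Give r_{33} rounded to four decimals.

r_{33} = 2.0956

v_1 = (-1, -4, 2, 3); ‖v_1‖ = 5.4772, so e_1 = (-0.1826, -0.7303, 0.3651, 0.5477).
e_1·v_2 = (-0.1826)·2 + (-0.7303)·(-1) + 0.3651·(-2) + 0.5477·(-3) = -2.0083.
u_2 = v_2 + 2.0083·e_1 = (1.6333, -2.4667, -1.2667, -1.9000).
‖u_2‖ = 3.7372, so e_2 = (0.4370, -0.6600, -0.3389, -0.5084).
e_1·v_3 = (-0.1826)·3 + (-0.7303)·4 + 0.3651·(-4) + 0.5477·(-3) = -6.5727; e_2·v_3 = 0.4370·3 + (-0.6600)·4 + (-0.3389)·(-4) + (-0.5084)·(-3) = 1.5520.
u_3 = v_3 + 6.5727·e_1 − 1.5520·e_2 = (1.1217, 0.2243, -1.0740, 1.3890).
r_{33} = ‖u_3‖ = 2.0956.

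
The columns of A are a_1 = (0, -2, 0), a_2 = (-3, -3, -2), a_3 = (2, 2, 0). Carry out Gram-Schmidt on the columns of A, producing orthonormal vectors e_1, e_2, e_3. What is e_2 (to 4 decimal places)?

e_1 = a_1/‖a_1‖ = (0, -2, 0)/2.0000 = (0.0000, -1.0000, 0.0000).
r_{12} = e_1·a_2 = 3.0000.
u_2 = a_2 − 3.0000·e_1 = (-3.0000, 0.0000, -2.0000).
‖u_2‖ = 3.6056, so e_2 = (-0.8321, 0.0000, -0.5547).

e_2 = (-0.8321, 0.0000, -0.5547)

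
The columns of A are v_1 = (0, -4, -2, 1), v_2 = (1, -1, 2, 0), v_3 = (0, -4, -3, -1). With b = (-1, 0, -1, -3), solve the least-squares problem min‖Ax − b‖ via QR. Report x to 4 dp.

x = (-1.4322, -0.0385, 1.3846)

e_1 = v_1/‖v_1‖ = (0, -4, -2, 1)/4.5826 = (0.0000, -0.8729, -0.4364, 0.2182).
r_{12} = e_1·v_2 = 0.0000.
u_2 = v_2 + 0.0000·e_1 = (1.0000, -1.0000, 2.0000, 0.0000).
‖u_2‖ = 2.4495, so e_2 = (0.4082, -0.4082, 0.8165, 0.0000).
r_{13} = e_1·v_3 = 4.5826; r_{23} = e_2·v_3 = -0.8165.
u_3 = v_3 − 4.5826·e_1 + 0.8165·e_2 = (0.3333, -0.3333, -0.3333, -2.0000).
‖u_3‖ = 2.0817, so e_3 = (0.1601, -0.1601, -0.1601, -0.9608).
Qᵀb = (-0.2182, -1.2247, 2.8823).
Back-substitute: x_3 = 2.8823/2.0817 = 1.3846.
x_2 = (-1.2247 + 0.8165·1.3846)/2.4495 = -0.0385.
x_1 = (-0.2182 + 0.0000·(-0.0385) − 4.5826·1.3846)/4.5826 = -1.4322.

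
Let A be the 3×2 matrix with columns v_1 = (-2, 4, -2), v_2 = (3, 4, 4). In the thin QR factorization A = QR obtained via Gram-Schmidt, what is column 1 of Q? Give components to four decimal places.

q_1 = (-0.4082, 0.8165, -0.4082)

q_1 = v_1/‖v_1‖ = (-2, 4, -2)/4.8990 = (-0.4082, 0.8165, -0.4082).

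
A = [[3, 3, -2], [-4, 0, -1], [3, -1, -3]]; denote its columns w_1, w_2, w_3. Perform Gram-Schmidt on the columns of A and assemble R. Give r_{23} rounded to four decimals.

r_{23} = -0.3541

q_1 = w_1/‖w_1‖ = (3, -4, 3)/5.8310 = (0.5145, -0.6860, 0.5145).
r_{12} = q_1·w_2 = 1.0290.
u_2 = w_2 − 1.0290·q_1 = (2.4706, 0.7059, -1.5294).
‖u_2‖ = 2.9902, so q_2 = (0.8262, 0.2361, -0.5115).
r_{23} = q_2·w_3 = -0.3541.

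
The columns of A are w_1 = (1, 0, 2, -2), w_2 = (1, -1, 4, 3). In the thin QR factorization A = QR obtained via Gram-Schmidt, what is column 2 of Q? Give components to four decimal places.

q_2 = (0.1307, -0.1961, 0.6537, 0.7191)

w_1 = (1, 0, 2, -2); ‖w_1‖ = 3.0000, so q_1 = (0.3333, 0.0000, 0.6667, -0.6667).
q_1·w_2 = 0.3333·1 + 0.0000·(-1) + 0.6667·4 + (-0.6667)·3 = 1.0000.
u_2 = w_2 − 1.0000·q_1 = (0.6667, -1.0000, 3.3333, 3.6667).
‖u_2‖ = 5.0990, so q_2 = (0.1307, -0.1961, 0.6537, 0.7191).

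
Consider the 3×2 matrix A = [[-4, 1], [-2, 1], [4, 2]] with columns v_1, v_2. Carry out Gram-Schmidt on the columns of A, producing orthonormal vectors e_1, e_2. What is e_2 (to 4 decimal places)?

e_2 = (0.5037, 0.4579, 0.7326)

v_1 = (-4, -2, 4); ‖v_1‖ = 6.0000, so e_1 = (-0.6667, -0.3333, 0.6667).
e_1·v_2 = (-0.6667)·1 + (-0.3333)·1 + 0.6667·2 = 0.3333.
u_2 = v_2 − 0.3333·e_1 = (1.2222, 1.1111, 1.7778).
‖u_2‖ = 2.4267, so e_2 = (0.5037, 0.4579, 0.7326).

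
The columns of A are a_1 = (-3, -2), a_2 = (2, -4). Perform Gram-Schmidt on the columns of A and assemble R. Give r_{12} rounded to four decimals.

a_1 = (-3, -2); ‖a_1‖ = 3.6056, so e_1 = (-0.8321, -0.5547).
r_{12} = e_1·a_2 = 0.5547.

r_{12} = 0.5547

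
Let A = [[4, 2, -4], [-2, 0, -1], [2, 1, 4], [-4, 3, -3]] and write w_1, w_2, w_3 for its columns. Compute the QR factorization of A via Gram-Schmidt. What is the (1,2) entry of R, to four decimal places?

w_1 = (4, -2, 2, -4); ‖w_1‖ = 6.3246, so q_1 = (0.6325, -0.3162, 0.3162, -0.6325).
r_{12} = q_1·w_2 = -0.3162.

r_{12} = -0.3162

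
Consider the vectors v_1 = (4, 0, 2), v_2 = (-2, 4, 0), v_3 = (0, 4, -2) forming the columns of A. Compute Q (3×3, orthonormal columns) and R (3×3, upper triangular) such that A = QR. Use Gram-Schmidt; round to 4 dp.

Q = [[0.8944, -0.0976, 0.4364], [0.0000, 0.9759, 0.2182], [0.4472, 0.1952, -0.8729]], R = [[4.4721, -1.7889, -0.8944], [0.0000, 4.0988, 3.5132], [0.0000, 0.0000, 2.6186]]

v_1 = (4, 0, 2); ‖v_1‖ = 4.4721, so e_1 = (0.8944, 0.0000, 0.4472).
e_1·v_2 = 0.8944·(-2) + 0.0000·4 + 0.4472·0 = -1.7889.
u_2 = v_2 + 1.7889·e_1 = (-0.4000, 4.0000, 0.8000).
‖u_2‖ = 4.0988, so e_2 = (-0.0976, 0.9759, 0.1952).
e_1·v_3 = 0.8944·0 + 0.0000·4 + 0.4472·(-2) = -0.8944; e_2·v_3 = (-0.0976)·0 + 0.9759·4 + 0.1952·(-2) = 3.5132.
u_3 = v_3 + 0.8944·e_1 − 3.5132·e_2 = (1.1429, 0.5714, -2.2857).
‖u_3‖ = 2.6186, so e_3 = (0.4364, 0.2182, -0.8729).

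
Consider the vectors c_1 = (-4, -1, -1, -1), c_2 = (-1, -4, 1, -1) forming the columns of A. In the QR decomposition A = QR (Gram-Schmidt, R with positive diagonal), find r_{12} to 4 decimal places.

e_1 = c_1/‖c_1‖ = (-4, -1, -1, -1)/4.3589 = (-0.9177, -0.2294, -0.2294, -0.2294).
r_{12} = e_1·c_2 = 1.8353.

r_{12} = 1.8353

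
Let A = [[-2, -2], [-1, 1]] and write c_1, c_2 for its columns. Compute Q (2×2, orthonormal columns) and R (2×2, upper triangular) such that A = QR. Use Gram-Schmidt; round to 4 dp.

c_1 = (-2, -1); ‖c_1‖ = 2.2361, so q_1 = (-0.8944, -0.4472).
q_1·c_2 = (-0.8944)·(-2) + (-0.4472)·1 = 1.3416.
u_2 = c_2 − 1.3416·q_1 = (-0.8000, 1.6000).
‖u_2‖ = 1.7889, so q_2 = (-0.4472, 0.8944).

Q = [[-0.8944, -0.4472], [-0.4472, 0.8944]], R = [[2.2361, 1.3416], [0.0000, 1.7889]]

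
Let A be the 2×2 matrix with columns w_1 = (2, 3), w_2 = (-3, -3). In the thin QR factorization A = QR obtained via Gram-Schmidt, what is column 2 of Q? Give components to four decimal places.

q_1 = w_1/‖w_1‖ = (2, 3)/3.6056 = (0.5547, 0.8321).
r_{12} = q_1·w_2 = -4.1603.
u_2 = w_2 + 4.1603·q_1 = (-0.6923, 0.4615).
‖u_2‖ = 0.8321, so q_2 = (-0.8321, 0.5547).

q_2 = (-0.8321, 0.5547)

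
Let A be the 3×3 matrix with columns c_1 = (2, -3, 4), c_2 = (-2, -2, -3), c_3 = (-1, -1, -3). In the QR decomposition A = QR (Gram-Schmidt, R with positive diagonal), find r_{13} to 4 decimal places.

r_{13} = -2.0426

q_1 = c_1/‖c_1‖ = (2, -3, 4)/5.3852 = (0.3714, -0.5571, 0.7428).
r_{13} = q_1·c_3 = -2.0426.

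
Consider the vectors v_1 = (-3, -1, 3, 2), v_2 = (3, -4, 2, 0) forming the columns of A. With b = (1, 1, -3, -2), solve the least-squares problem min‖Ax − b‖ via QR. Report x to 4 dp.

x = (-0.7297, -0.2162)

v_1 = (-3, -1, 3, 2); ‖v_1‖ = 4.7958, so e_1 = (-0.6255, -0.2085, 0.6255, 0.4170).
e_1·v_2 = (-0.6255)·3 + (-0.2085)·(-4) + 0.6255·2 + 0.4170·0 = 0.2085.
u_2 = v_2 − 0.2085·e_1 = (3.1304, -3.9565, 1.8696, -0.0870).
‖u_2‖ = 5.3811, so e_2 = (0.5817, -0.7353, 0.3474, -0.0162).
Qᵀb = (-3.5447, -1.1635).
Back-substitute: x_2 = -1.1635/5.3811 = -0.2162.
x_1 = (-3.5447 − 0.2085·(-0.2162))/4.7958 = -0.7297.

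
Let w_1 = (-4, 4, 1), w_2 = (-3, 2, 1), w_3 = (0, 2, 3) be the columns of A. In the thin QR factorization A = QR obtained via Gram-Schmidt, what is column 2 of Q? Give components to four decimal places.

q_1 = w_1/‖w_1‖ = (-4, 4, 1)/5.7446 = (-0.6963, 0.6963, 0.1741).
r_{12} = q_1·w_2 = 3.6556.
u_2 = w_2 − 3.6556·q_1 = (-0.4545, -0.5455, 0.3636).
‖u_2‖ = 0.7977, so q_2 = (-0.5698, -0.6838, 0.4558).

q_2 = (-0.5698, -0.6838, 0.4558)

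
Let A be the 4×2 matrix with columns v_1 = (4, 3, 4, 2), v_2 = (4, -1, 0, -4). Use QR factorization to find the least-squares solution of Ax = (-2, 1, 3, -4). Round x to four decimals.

v_1 = (4, 3, 4, 2); ‖v_1‖ = 6.7082, so q_1 = (0.5963, 0.4472, 0.5963, 0.2981).
q_1·v_2 = 0.5963·4 + 0.4472·(-1) + 0.5963·0 + 0.2981·(-4) = 0.7454.
u_2 = v_2 − 0.7454·q_1 = (3.5556, -1.3333, -0.4444, -4.2222).
‖u_2‖ = 5.6960, so q_2 = (0.6242, -0.2341, -0.0780, -0.7413).
Qᵀb = (-0.1491, 1.2484).
Back-substitute: x_2 = 1.2484/5.6960 = 0.2192.
x_1 = (-0.1491 − 0.7454·0.2192)/6.7082 = -0.0466.

x = (-0.0466, 0.2192)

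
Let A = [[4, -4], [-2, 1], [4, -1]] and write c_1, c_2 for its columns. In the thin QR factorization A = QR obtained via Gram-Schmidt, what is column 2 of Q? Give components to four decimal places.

e_2 = (-0.7288, -0.1041, 0.6768)

e_1 = c_1/‖c_1‖ = (4, -2, 4)/6.0000 = (0.6667, -0.3333, 0.6667).
r_{12} = e_1·c_2 = -3.6667.
u_2 = c_2 + 3.6667·e_1 = (-1.5556, -0.2222, 1.4444).
‖u_2‖ = 2.1344, so e_2 = (-0.7288, -0.1041, 0.6768).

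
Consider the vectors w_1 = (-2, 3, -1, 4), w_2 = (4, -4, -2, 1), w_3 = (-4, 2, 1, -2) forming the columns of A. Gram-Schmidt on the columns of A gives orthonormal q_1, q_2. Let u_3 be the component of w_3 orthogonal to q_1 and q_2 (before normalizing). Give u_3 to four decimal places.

q_1 = w_1/‖w_1‖ = (-2, 3, -1, 4)/5.4772 = (-0.3651, 0.5477, -0.1826, 0.7303).
r_{12} = q_1·w_2 = -2.5560.
u_2 = w_2 + 2.5560·q_1 = (3.0667, -2.6000, -2.4667, 2.8667).
‖u_2‖ = 5.5197, so q_2 = (0.5556, -0.4710, -0.4469, 0.5194).
r_{13} = q_1·w_3 = 0.9129; r_{23} = q_2·w_3 = -4.6500.
u_3 = w_3 − 0.9129·q_1 + 4.6500·q_2 = (-1.0832, -0.6904, -0.9114, -0.2516).

u_3 = (-1.0832, -0.6904, -0.9114, -0.2516)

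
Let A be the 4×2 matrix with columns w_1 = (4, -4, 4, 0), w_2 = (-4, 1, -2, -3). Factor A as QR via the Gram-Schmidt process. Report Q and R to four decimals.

w_1 = (4, -4, 4, 0); ‖w_1‖ = 6.9282, so q_1 = (0.5774, -0.5774, 0.5774, 0.0000).
q_1·w_2 = 0.5774·(-4) + (-0.5774)·1 + 0.5774·(-2) + 0.0000·(-3) = -4.0415.
u_2 = w_2 + 4.0415·q_1 = (-1.6667, -1.3333, 0.3333, -3.0000).
‖u_2‖ = 3.6968, so q_2 = (-0.4508, -0.3607, 0.0902, -0.8115).

Q = [[0.5774, -0.4508], [-0.5774, -0.3607], [0.5774, 0.0902], [0.0000, -0.8115]], R = [[6.9282, -4.0415], [0.0000, 3.6968]]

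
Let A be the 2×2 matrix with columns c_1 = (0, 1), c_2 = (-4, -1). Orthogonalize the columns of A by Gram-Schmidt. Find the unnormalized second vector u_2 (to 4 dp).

c_1 = (0, 1); ‖c_1‖ = 1.0000, so q_1 = (0.0000, 1.0000).
q_1·c_2 = 0.0000·(-4) + 1.0000·(-1) = -1.0000.
u_2 = c_2 + 1.0000·q_1 = (-4.0000, 0.0000).

u_2 = (-4.0000, 0.0000)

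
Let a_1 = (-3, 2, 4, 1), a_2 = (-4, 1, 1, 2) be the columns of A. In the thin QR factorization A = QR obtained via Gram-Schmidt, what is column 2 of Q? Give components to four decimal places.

a_1 = (-3, 2, 4, 1); ‖a_1‖ = 5.4772, so q_1 = (-0.5477, 0.3651, 0.7303, 0.1826).
q_1·a_2 = (-0.5477)·(-4) + 0.3651·1 + 0.7303·1 + 0.1826·2 = 3.6515.
u_2 = a_2 − 3.6515·q_1 = (-2.0000, -0.3333, -1.6667, 1.3333).
‖u_2‖ = 2.9439, so q_2 = (-0.6794, -0.1132, -0.5661, 0.4529).

q_2 = (-0.6794, -0.1132, -0.5661, 0.4529)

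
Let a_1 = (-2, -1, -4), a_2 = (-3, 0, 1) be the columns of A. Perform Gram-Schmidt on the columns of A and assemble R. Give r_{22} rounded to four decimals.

r_{22} = 3.1320

a_1 = (-2, -1, -4); ‖a_1‖ = 4.5826, so q_1 = (-0.4364, -0.2182, -0.8729).
q_1·a_2 = (-0.4364)·(-3) + (-0.2182)·0 + (-0.8729)·1 = 0.4364.
u_2 = a_2 − 0.4364·q_1 = (-2.8095, 0.0952, 1.3810).
r_{22} = ‖u_2‖ = 3.1320.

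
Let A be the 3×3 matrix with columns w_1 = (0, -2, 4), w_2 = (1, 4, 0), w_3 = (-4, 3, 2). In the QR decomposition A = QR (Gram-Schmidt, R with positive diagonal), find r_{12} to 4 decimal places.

r_{12} = -1.7889

w_1 = (0, -2, 4); ‖w_1‖ = 4.4721, so e_1 = (0.0000, -0.4472, 0.8944).
r_{12} = e_1·w_2 = -1.7889.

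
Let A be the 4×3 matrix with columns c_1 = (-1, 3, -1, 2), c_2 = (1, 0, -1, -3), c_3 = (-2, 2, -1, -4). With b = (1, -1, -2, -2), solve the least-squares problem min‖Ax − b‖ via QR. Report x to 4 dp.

c_1 = (-1, 3, -1, 2); ‖c_1‖ = 3.8730, so e_1 = (-0.2582, 0.7746, -0.2582, 0.5164).
e_1·c_2 = (-0.2582)·1 + 0.7746·0 + (-0.2582)·(-1) + 0.5164·(-3) = -1.5492.
u_2 = c_2 + 1.5492·e_1 = (0.6000, 1.2000, -1.4000, -2.2000).
‖u_2‖ = 2.9326, so e_2 = (0.2046, 0.4092, -0.4774, -0.7502).
e_1·c_3 = (-0.2582)·(-2) + 0.7746·2 + (-0.2582)·(-1) + 0.5164·(-4) = 0.2582; e_2·c_3 = 0.2046·(-2) + 0.4092·2 + (-0.4774)·(-1) + (-0.7502)·(-4) = 3.8874.
u_3 = c_3 − 0.2582·e_1 − 3.8874·e_2 = (-2.7287, 0.2093, 0.9225, -1.2171).
‖u_3‖ = 3.1340, so e_3 = (-0.8707, 0.0668, 0.2943, -0.3883).
Qᵀb = (-1.5492, 2.2506, -0.7495).
Back-substitute: x_3 = -0.7495/3.1340 = -0.2391.
x_2 = (2.2506 − 3.8874·(-0.2391))/2.9326 = 1.0845.
x_1 = (-1.5492 + 1.5492·1.0845 − 0.2582·(-0.2391))/3.8730 = 0.0497.

x = (0.0497, 1.0845, -0.2391)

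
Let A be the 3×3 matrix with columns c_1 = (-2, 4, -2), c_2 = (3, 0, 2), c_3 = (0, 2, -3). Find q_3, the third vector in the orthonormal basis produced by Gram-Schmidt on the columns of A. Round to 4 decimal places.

c_1 = (-2, 4, -2); ‖c_1‖ = 4.8990, so q_1 = (-0.4082, 0.8165, -0.4082).
q_1·c_2 = (-0.4082)·3 + 0.8165·0 + (-0.4082)·2 = -2.0412.
u_2 = c_2 + 2.0412·q_1 = (2.1667, 1.6667, 1.1667).
‖u_2‖ = 2.9721, so q_2 = (0.7290, 0.5608, 0.3925).
q_1·c_3 = (-0.4082)·0 + 0.8165·2 + (-0.4082)·(-3) = 2.8577; q_2·c_3 = 0.7290·0 + 0.5608·2 + 0.3925·(-3) = -0.0561.
u_3 = c_3 − 2.8577·q_1 + 0.0561·q_2 = (1.2075, -0.3019, -1.8113).
‖u_3‖ = 2.1978, so q_3 = (0.5494, -0.1374, -0.8242).

q_3 = (0.5494, -0.1374, -0.8242)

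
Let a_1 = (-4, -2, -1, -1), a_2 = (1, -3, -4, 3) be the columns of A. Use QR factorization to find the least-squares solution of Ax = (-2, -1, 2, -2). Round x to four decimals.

x = (0.5112, -0.4152)

e_1 = a_1/‖a_1‖ = (-4, -2, -1, -1)/4.6904 = (-0.8528, -0.4264, -0.2132, -0.2132).
r_{12} = e_1·a_2 = 0.6396.
u_2 = a_2 − 0.6396·e_1 = (1.5455, -2.7273, -3.8636, 3.1364).
‖u_2‖ = 5.8814, so e_2 = (0.2628, -0.4637, -0.6569, 0.5333).
Qᵀb = (2.1320, -2.4422).
Back-substitute: x_2 = -2.4422/5.8814 = -0.4152.
x_1 = (2.1320 − 0.6396·(-0.4152))/4.6904 = 0.5112.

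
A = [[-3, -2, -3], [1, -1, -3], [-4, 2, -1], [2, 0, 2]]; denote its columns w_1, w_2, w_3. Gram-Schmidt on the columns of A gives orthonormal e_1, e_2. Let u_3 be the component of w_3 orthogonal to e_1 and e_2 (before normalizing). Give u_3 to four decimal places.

u_3 = (0.6207, -2.5977, -0.6782, 0.8736)

w_1 = (-3, 1, -4, 2); ‖w_1‖ = 5.4772, so e_1 = (-0.5477, 0.1826, -0.7303, 0.3651).
e_1·w_2 = (-0.5477)·(-2) + 0.1826·(-1) + (-0.7303)·2 + 0.3651·0 = -0.5477.
u_2 = w_2 + 0.5477·e_1 = (-2.3000, -0.9000, 1.6000, 0.2000).
‖u_2‖ = 2.9496, so e_2 = (-0.7798, -0.3051, 0.5425, 0.0678).
e_1·w_3 = (-0.5477)·(-3) + 0.1826·(-3) + (-0.7303)·(-1) + 0.3651·2 = 2.5560; e_2·w_3 = (-0.7798)·(-3) + (-0.3051)·(-3) + 0.5425·(-1) + 0.0678·2 = 2.8479.
u_3 = w_3 − 2.5560·e_1 − 2.8479·e_2 = (0.6207, -2.5977, -0.6782, 0.8736).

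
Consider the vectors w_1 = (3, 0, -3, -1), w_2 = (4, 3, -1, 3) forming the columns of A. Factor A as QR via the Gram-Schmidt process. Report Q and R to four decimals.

Q = [[0.6882, 0.4020], [0.0000, 0.5729], [-0.6882, 0.1709], [-0.2294, 0.6935]], R = [[4.3589, 2.7530], [0.0000, 5.2365]]

w_1 = (3, 0, -3, -1); ‖w_1‖ = 4.3589, so e_1 = (0.6882, 0.0000, -0.6882, -0.2294).
e_1·w_2 = 0.6882·4 + 0.0000·3 + (-0.6882)·(-1) + (-0.2294)·3 = 2.7530.
u_2 = w_2 − 2.7530·e_1 = (2.1053, 3.0000, 0.8947, 3.6316).
‖u_2‖ = 5.2365, so e_2 = (0.4020, 0.5729, 0.1709, 0.6935).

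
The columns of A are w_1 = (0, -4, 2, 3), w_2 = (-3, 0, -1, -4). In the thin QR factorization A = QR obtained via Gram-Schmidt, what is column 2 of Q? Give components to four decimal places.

e_2 = (-0.6839, -0.4402, -0.0079, -0.5817)

e_1 = w_1/‖w_1‖ = (0, -4, 2, 3)/5.3852 = (0.0000, -0.7428, 0.3714, 0.5571).
r_{12} = e_1·w_2 = -2.5997.
u_2 = w_2 + 2.5997·e_1 = (-3.0000, -1.9310, -0.0345, -2.5517).
‖u_2‖ = 4.3865, so e_2 = (-0.6839, -0.4402, -0.0079, -0.5817).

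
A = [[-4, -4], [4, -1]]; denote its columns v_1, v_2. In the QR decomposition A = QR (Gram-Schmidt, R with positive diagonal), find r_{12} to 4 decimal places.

e_1 = v_1/‖v_1‖ = (-4, 4)/5.6569 = (-0.7071, 0.7071).
r_{12} = e_1·v_2 = 2.1213.

r_{12} = 2.1213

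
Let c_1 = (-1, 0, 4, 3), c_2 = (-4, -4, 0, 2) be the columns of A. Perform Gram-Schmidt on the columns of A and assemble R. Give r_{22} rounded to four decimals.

r_{22} = 5.6704

c_1 = (-1, 0, 4, 3); ‖c_1‖ = 5.0990, so e_1 = (-0.1961, 0.0000, 0.7845, 0.5883).
e_1·c_2 = (-0.1961)·(-4) + 0.0000·(-4) + 0.7845·0 + 0.5883·2 = 1.9612.
u_2 = c_2 − 1.9612·e_1 = (-3.6154, -4.0000, -1.5385, 0.8462).
r_{22} = ‖u_2‖ = 5.6704.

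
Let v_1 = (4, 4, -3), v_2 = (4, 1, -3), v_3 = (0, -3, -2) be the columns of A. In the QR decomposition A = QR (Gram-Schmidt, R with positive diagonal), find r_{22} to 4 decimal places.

v_1 = (4, 4, -3); ‖v_1‖ = 6.4031, so e_1 = (0.6247, 0.6247, -0.4685).
e_1·v_2 = 0.6247·4 + 0.6247·1 + (-0.4685)·(-3) = 4.5290.
u_2 = v_2 − 4.5290·e_1 = (1.1707, -1.8293, -0.8780).
r_{22} = ‖u_2‖ = 2.3426.

r_{22} = 2.3426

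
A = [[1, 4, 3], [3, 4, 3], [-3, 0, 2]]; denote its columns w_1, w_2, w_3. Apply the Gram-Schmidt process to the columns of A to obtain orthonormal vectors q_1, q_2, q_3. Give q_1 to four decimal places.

w_1 = (1, 3, -3); ‖w_1‖ = 4.3589, so q_1 = (0.2294, 0.6882, -0.6882).

q_1 = (0.2294, 0.6882, -0.6882)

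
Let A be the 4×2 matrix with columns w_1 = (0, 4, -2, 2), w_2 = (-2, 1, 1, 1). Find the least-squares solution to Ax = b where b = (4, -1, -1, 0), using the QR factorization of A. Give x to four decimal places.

x = (0.1711, -1.5263)

q_1 = w_1/‖w_1‖ = (0, 4, -2, 2)/4.8990 = (0.0000, 0.8165, -0.4082, 0.4082).
r_{12} = q_1·w_2 = 0.8165.
u_2 = w_2 − 0.8165·q_1 = (-2.0000, 0.3333, 1.3333, 0.6667).
‖u_2‖ = 2.5166, so q_2 = (-0.7947, 0.1325, 0.5298, 0.2649).
Qᵀb = (-0.4082, -3.8411).
Back-substitute: x_2 = -3.8411/2.5166 = -1.5263.
x_1 = (-0.4082 − 0.8165·(-1.5263))/4.8990 = 0.1711.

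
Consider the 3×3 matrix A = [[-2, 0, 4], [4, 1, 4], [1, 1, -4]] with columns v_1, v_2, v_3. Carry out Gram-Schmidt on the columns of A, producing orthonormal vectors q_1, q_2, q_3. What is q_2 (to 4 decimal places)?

q_2 = (0.5293, 0.0529, 0.8468)

v_1 = (-2, 4, 1); ‖v_1‖ = 4.5826, so q_1 = (-0.4364, 0.8729, 0.2182).
q_1·v_2 = (-0.4364)·0 + 0.8729·1 + 0.2182·1 = 1.0911.
u_2 = v_2 − 1.0911·q_1 = (0.4762, 0.0476, 0.7619).
‖u_2‖ = 0.8997, so q_2 = (0.5293, 0.0529, 0.8468).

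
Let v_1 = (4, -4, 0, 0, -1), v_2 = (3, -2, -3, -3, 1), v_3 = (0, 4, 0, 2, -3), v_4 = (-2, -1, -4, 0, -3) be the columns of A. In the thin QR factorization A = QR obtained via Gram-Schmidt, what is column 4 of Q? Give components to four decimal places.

q_4 = (-0.5406, -0.4192, -0.5330, 0.1100, -0.4856)

v_1 = (4, -4, 0, 0, -1); ‖v_1‖ = 5.7446, so q_1 = (0.6963, -0.6963, 0.0000, 0.0000, -0.1741).
q_1·v_2 = 0.6963·3 + (-0.6963)·(-2) + 0.0000·(-3) + 0.0000·(-3) + (-0.1741)·1 = 3.3075.
u_2 = v_2 − 3.3075·q_1 = (0.6970, 0.3030, -3.0000, -3.0000, 1.5758).
‖u_2‖ = 4.5892, so q_2 = (0.1519, 0.0660, -0.6537, -0.6537, 0.3434).
q_1·v_3 = 0.6963·0 + (-0.6963)·4 + 0.0000·0 + 0.0000·2 + (-0.1741)·(-3) = -2.2630; q_2·v_3 = 0.1519·0 + 0.0660·4 + (-0.6537)·0 + (-0.6537)·2 + 0.3434·(-3) = -2.0734.
u_3 = v_3 + 2.2630·q_1 + 2.0734·q_2 = (1.8906, 2.5612, -1.3554, 0.6446, -2.6820).
‖u_3‖ = 4.4249, so q_3 = (0.4273, 0.5788, -0.3063, 0.1457, -0.6061).
q_1·v_4 = 0.6963·(-2) + (-0.6963)·(-1) + 0.0000·(-4) + 0.0000·0 + (-0.1741)·(-3) = -0.1741; q_2·v_4 = 0.1519·(-2) + 0.0660·(-1) + (-0.6537)·(-4) + (-0.6537)·0 + 0.3434·(-3) = 1.2150; q_3·v_4 = 0.4273·(-2) + 0.5788·(-1) + (-0.3063)·(-4) + 0.1457·0 + (-0.6061)·(-3) = 1.6102.
u_4 = v_4 + 0.1741·q_1 − 1.2150·q_2 − 1.6102·q_3 = (-2.7513, -2.1335, -2.7125, 0.5597, -2.4715).
‖u_4‖ = 5.0893, so q_4 = (-0.5406, -0.4192, -0.5330, 0.1100, -0.4856).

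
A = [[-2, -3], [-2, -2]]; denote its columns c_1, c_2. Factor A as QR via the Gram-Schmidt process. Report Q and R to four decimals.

c_1 = (-2, -2); ‖c_1‖ = 2.8284, so e_1 = (-0.7071, -0.7071).
e_1·c_2 = (-0.7071)·(-3) + (-0.7071)·(-2) = 3.5355.
u_2 = c_2 − 3.5355·e_1 = (-0.5000, 0.5000).
‖u_2‖ = 0.7071, so e_2 = (-0.7071, 0.7071).

Q = [[-0.7071, -0.7071], [-0.7071, 0.7071]], R = [[2.8284, 3.5355], [0.0000, 0.7071]]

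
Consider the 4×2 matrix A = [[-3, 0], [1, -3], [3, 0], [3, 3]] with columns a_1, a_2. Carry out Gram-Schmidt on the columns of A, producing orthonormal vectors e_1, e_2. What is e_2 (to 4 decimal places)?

e_2 = (0.1572, -0.7862, -0.1572, 0.5766)

a_1 = (-3, 1, 3, 3); ‖a_1‖ = 5.2915, so e_1 = (-0.5669, 0.1890, 0.5669, 0.5669).
e_1·a_2 = (-0.5669)·0 + 0.1890·(-3) + 0.5669·0 + 0.5669·3 = 1.1339.
u_2 = a_2 − 1.1339·e_1 = (0.6429, -3.2143, -0.6429, 2.3571).
‖u_2‖ = 4.0883, so e_2 = (0.1572, -0.7862, -0.1572, 0.5766).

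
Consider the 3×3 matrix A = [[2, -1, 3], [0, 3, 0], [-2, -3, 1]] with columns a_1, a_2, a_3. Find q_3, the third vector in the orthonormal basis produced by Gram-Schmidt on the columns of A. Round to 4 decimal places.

a_1 = (2, 0, -2); ‖a_1‖ = 2.8284, so q_1 = (0.7071, 0.0000, -0.7071).
q_1·a_2 = 0.7071·(-1) + 0.0000·3 + (-0.7071)·(-3) = 1.4142.
u_2 = a_2 − 1.4142·q_1 = (-2.0000, 3.0000, -2.0000).
‖u_2‖ = 4.1231, so q_2 = (-0.4851, 0.7276, -0.4851).
q_1·a_3 = 0.7071·3 + 0.0000·0 + (-0.7071)·1 = 1.4142; q_2·a_3 = (-0.4851)·3 + 0.7276·0 + (-0.4851)·1 = -1.9403.
u_3 = a_3 − 1.4142·q_1 + 1.9403·q_2 = (1.0588, 1.4118, 1.0588).
‖u_3‖ = 2.0580, so q_3 = (0.5145, 0.6860, 0.5145).

q_3 = (0.5145, 0.6860, 0.5145)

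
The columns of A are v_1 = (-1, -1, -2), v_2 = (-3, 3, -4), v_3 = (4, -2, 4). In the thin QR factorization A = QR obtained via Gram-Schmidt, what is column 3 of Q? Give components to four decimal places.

q_1 = v_1/‖v_1‖ = (-1, -1, -2)/2.4495 = (-0.4082, -0.4082, -0.8165).
r_{12} = q_1·v_2 = 3.2660.
u_2 = v_2 − 3.2660·q_1 = (-1.6667, 4.3333, -1.3333).
‖u_2‖ = 4.8305, so q_2 = (-0.3450, 0.8971, -0.2760).
r_{13} = q_1·v_3 = -4.0825; r_{23} = q_2·v_3 = -4.2784.
u_3 = v_3 + 4.0825·q_1 + 4.2784·q_2 = (0.8571, 0.1714, -0.5143).
‖u_3‖ = 1.0142, so q_3 = (0.8452, 0.1690, -0.5071).

q_3 = (0.8452, 0.1690, -0.5071)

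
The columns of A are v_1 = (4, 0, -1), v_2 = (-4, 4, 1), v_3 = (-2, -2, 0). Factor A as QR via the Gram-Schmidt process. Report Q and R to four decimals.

v_1 = (4, 0, -1); ‖v_1‖ = 4.1231, so e_1 = (0.9701, 0.0000, -0.2425).
e_1·v_2 = 0.9701·(-4) + 0.0000·4 + (-0.2425)·1 = -4.1231.
u_2 = v_2 + 4.1231·e_1 = (0.0000, 4.0000, 0.0000).
‖u_2‖ = 4.0000, so e_2 = (0.0000, 1.0000, 0.0000).
e_1·v_3 = 0.9701·(-2) + 0.0000·(-2) + (-0.2425)·0 = -1.9403; e_2·v_3 = 0.0000·(-2) + 1.0000·(-2) + 0.0000·0 = -2.0000.
u_3 = v_3 + 1.9403·e_1 + 2.0000·e_2 = (-0.1176, 0.0000, -0.4706).
‖u_3‖ = 0.4851, so e_3 = (-0.2425, 0.0000, -0.9701).

Q = [[0.9701, 0.0000, -0.2425], [0.0000, 1.0000, 0.0000], [-0.2425, 0.0000, -0.9701]], R = [[4.1231, -4.1231, -1.9403], [0.0000, 4.0000, -2.0000], [0.0000, 0.0000, 0.4851]]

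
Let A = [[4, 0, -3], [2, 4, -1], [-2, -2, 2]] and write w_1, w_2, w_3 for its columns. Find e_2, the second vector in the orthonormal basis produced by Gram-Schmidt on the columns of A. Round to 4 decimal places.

e_1 = w_1/‖w_1‖ = (4, 2, -2)/4.8990 = (0.8165, 0.4082, -0.4082).
r_{12} = e_1·w_2 = 2.4495.
u_2 = w_2 − 2.4495·e_1 = (-2.0000, 3.0000, -1.0000).
‖u_2‖ = 3.7417, so e_2 = (-0.5345, 0.8018, -0.2673).

e_2 = (-0.5345, 0.8018, -0.2673)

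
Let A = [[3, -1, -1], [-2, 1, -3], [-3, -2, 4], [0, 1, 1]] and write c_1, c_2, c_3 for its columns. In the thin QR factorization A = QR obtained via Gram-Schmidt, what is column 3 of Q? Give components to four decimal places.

c_1 = (3, -2, -3, 0); ‖c_1‖ = 4.6904, so e_1 = (0.6396, -0.4264, -0.6396, 0.0000).
e_1·c_2 = 0.6396·(-1) + (-0.4264)·1 + (-0.6396)·(-2) + 0.0000·1 = 0.2132.
u_2 = c_2 − 0.2132·e_1 = (-1.1364, 1.0909, -1.8636, 1.0000).
‖u_2‖ = 2.6371, so e_2 = (-0.4309, 0.4137, -0.7067, 0.3792).
e_1·c_3 = 0.6396·(-1) + (-0.4264)·(-3) + (-0.6396)·4 + 0.0000·1 = -1.9188; e_2·c_3 = (-0.4309)·(-1) + 0.4137·(-3) + (-0.7067)·4 + 0.3792·1 = -3.2577.
u_3 = c_3 + 1.9188·e_1 + 3.2577·e_2 = (-1.1765, -2.4706, 0.4706, 2.2353).
‖u_3‖ = 3.5645, so e_3 = (-0.3300, -0.6931, 0.1320, 0.6271).

e_3 = (-0.3300, -0.6931, 0.1320, 0.6271)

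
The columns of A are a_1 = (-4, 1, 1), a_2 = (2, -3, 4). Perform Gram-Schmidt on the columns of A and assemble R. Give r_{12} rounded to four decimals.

r_{12} = -1.6499

a_1 = (-4, 1, 1); ‖a_1‖ = 4.2426, so q_1 = (-0.9428, 0.2357, 0.2357).
r_{12} = q_1·a_2 = -1.6499.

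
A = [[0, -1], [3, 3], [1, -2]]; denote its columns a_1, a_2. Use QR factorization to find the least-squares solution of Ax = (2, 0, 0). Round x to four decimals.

x = (0.1538, -0.2198)

a_1 = (0, 3, 1); ‖a_1‖ = 3.1623, so q_1 = (0.0000, 0.9487, 0.3162).
q_1·a_2 = 0.0000·(-1) + 0.9487·3 + 0.3162·(-2) = 2.2136.
u_2 = a_2 − 2.2136·q_1 = (-1.0000, 0.9000, -2.7000).
‖u_2‖ = 3.0166, so q_2 = (-0.3315, 0.2983, -0.8950).
Qᵀb = (0.0000, -0.6630).
Back-substitute: x_2 = -0.6630/3.0166 = -0.2198.
x_1 = (0.0000 − 2.2136·(-0.2198))/3.1623 = 0.1538.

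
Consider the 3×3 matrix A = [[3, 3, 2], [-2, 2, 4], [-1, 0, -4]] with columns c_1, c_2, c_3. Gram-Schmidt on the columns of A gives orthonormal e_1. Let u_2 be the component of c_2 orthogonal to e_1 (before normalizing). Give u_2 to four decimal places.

u_2 = (1.9286, 2.7143, 0.3571)

c_1 = (3, -2, -1); ‖c_1‖ = 3.7417, so e_1 = (0.8018, -0.5345, -0.2673).
e_1·c_2 = 0.8018·3 + (-0.5345)·2 + (-0.2673)·0 = 1.3363.
u_2 = c_2 − 1.3363·e_1 = (1.9286, 2.7143, 0.3571).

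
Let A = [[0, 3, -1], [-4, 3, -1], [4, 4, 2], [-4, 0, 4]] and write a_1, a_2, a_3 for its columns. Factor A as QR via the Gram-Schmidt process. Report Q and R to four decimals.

Q = [[0.0000, 0.5170, -0.2605], [-0.5774, 0.5745, -0.3373], [0.5774, 0.6319, 0.4484], [-0.5774, 0.0574, 0.7857]], R = [[6.9282, 0.5774, -0.5774], [0.0000, 5.8023, 0.4021], [0.0000, 0.0000, 4.6373]]

a_1 = (0, -4, 4, -4); ‖a_1‖ = 6.9282, so q_1 = (0.0000, -0.5774, 0.5774, -0.5774).
q_1·a_2 = 0.0000·3 + (-0.5774)·3 + 0.5774·4 + (-0.5774)·0 = 0.5774.
u_2 = a_2 − 0.5774·q_1 = (3.0000, 3.3333, 3.6667, 0.3333).
‖u_2‖ = 5.8023, so q_2 = (0.5170, 0.5745, 0.6319, 0.0574).
q_1·a_3 = 0.0000·(-1) + (-0.5774)·(-1) + 0.5774·2 + (-0.5774)·4 = -0.5774; q_2·a_3 = 0.5170·(-1) + 0.5745·(-1) + 0.6319·2 + 0.0574·4 = 0.4021.
u_3 = a_3 + 0.5774·q_1 − 0.4021·q_2 = (-1.2079, -1.5644, 2.0792, 3.6436).
‖u_3‖ = 4.6373, so q_3 = (-0.2605, -0.3373, 0.4484, 0.7857).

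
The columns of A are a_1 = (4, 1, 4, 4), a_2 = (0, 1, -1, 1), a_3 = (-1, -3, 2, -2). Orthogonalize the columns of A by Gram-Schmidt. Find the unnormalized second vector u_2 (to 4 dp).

u_2 = (-0.0816, 0.9796, -1.0816, 0.9184)

a_1 = (4, 1, 4, 4); ‖a_1‖ = 7.0000, so q_1 = (0.5714, 0.1429, 0.5714, 0.5714).
q_1·a_2 = 0.5714·0 + 0.1429·1 + 0.5714·(-1) + 0.5714·1 = 0.1429.
u_2 = a_2 − 0.1429·q_1 = (-0.0816, 0.9796, -1.0816, 0.9184).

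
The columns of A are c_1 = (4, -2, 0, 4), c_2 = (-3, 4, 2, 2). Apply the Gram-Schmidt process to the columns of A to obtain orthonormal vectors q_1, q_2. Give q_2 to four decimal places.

c_1 = (4, -2, 0, 4); ‖c_1‖ = 6.0000, so q_1 = (0.6667, -0.3333, 0.0000, 0.6667).
q_1·c_2 = 0.6667·(-3) + (-0.3333)·4 + 0.0000·2 + 0.6667·2 = -2.0000.
u_2 = c_2 + 2.0000·q_1 = (-1.6667, 3.3333, 2.0000, 3.3333).
‖u_2‖ = 5.3852, so q_2 = (-0.3095, 0.6190, 0.3714, 0.6190).

q_2 = (-0.3095, 0.6190, 0.3714, 0.6190)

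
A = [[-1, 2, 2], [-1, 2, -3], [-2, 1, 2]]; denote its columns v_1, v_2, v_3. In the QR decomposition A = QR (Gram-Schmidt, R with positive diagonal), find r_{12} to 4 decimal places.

q_1 = v_1/‖v_1‖ = (-1, -1, -2)/2.4495 = (-0.4082, -0.4082, -0.8165).
r_{12} = q_1·v_2 = -2.4495.

r_{12} = -2.4495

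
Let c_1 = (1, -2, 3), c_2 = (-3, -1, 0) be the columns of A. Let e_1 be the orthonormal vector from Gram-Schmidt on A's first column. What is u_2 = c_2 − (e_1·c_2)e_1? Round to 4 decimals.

u_2 = (-2.9286, -1.1429, 0.2143)

c_1 = (1, -2, 3); ‖c_1‖ = 3.7417, so e_1 = (0.2673, -0.5345, 0.8018).
e_1·c_2 = 0.2673·(-3) + (-0.5345)·(-1) + 0.8018·0 = -0.2673.
u_2 = c_2 + 0.2673·e_1 = (-2.9286, -1.1429, 0.2143).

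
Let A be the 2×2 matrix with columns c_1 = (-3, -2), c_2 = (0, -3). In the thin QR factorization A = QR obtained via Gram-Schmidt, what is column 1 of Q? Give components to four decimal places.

c_1 = (-3, -2); ‖c_1‖ = 3.6056, so q_1 = (-0.8321, -0.5547).

q_1 = (-0.8321, -0.5547)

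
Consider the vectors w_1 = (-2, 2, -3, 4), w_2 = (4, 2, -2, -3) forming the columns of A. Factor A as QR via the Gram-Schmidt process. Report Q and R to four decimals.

Q = [[-0.3482, 0.6200], [0.3482, 0.4760], [-0.5222, -0.5314], [0.6963, -0.3266]], R = [[5.7446, -1.7408], [0.0000, 5.4745]]

w_1 = (-2, 2, -3, 4); ‖w_1‖ = 5.7446, so e_1 = (-0.3482, 0.3482, -0.5222, 0.6963).
e_1·w_2 = (-0.3482)·4 + 0.3482·2 + (-0.5222)·(-2) + 0.6963·(-3) = -1.7408.
u_2 = w_2 + 1.7408·e_1 = (3.3939, 2.6061, -2.9091, -1.7879).
‖u_2‖ = 5.4745, so e_2 = (0.6200, 0.4760, -0.5314, -0.3266).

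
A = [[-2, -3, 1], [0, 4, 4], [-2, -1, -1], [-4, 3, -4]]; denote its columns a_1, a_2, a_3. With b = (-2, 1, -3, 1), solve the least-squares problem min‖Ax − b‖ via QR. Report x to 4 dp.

e_1 = a_1/‖a_1‖ = (-2, 0, -2, -4)/4.8990 = (-0.4082, 0.0000, -0.4082, -0.8165).
r_{12} = e_1·a_2 = -0.8165.
u_2 = a_2 + 0.8165·e_1 = (-3.3333, 4.0000, -1.3333, 2.3333).
‖u_2‖ = 5.8595, so e_2 = (-0.5689, 0.6827, -0.2276, 0.3982).
r_{13} = e_1·a_3 = 3.2660; r_{23} = e_2·a_3 = 0.7964.
u_3 = a_3 − 3.2660·e_1 − 0.7964·e_2 = (2.7864, 3.4563, 0.5146, -1.6505).
‖u_3‖ = 4.7643, so e_3 = (0.5848, 0.7255, 0.1080, -0.3464).
Qᵀb = (1.2247, 2.9013, -1.1147).
Back-substitute: x_3 = -1.1147/4.7643 = -0.2340.
x_2 = (2.9013 − 0.7964·(-0.2340))/5.8595 = 0.5269.
x_1 = (1.2247 + 0.8165·0.5269 − 3.2660·(-0.2340))/4.8990 = 0.4938.

x = (0.4938, 0.5269, -0.2340)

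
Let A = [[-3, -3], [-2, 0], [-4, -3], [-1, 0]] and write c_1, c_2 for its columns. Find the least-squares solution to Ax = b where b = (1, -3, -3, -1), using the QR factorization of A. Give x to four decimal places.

x = (1.6364, -1.5758)

e_1 = c_1/‖c_1‖ = (-3, -2, -4, -1)/5.4772 = (-0.5477, -0.3651, -0.7303, -0.1826).
r_{12} = e_1·c_2 = 3.8341.
u_2 = c_2 − 3.8341·e_1 = (-0.9000, 1.4000, -0.2000, 0.7000).
‖u_2‖ = 1.8166, so e_2 = (-0.4954, 0.7707, -0.1101, 0.3853).
Qᵀb = (2.9212, -2.8625).
Back-substitute: x_2 = -2.8625/1.8166 = -1.5758.
x_1 = (2.9212 − 3.8341·(-1.5758))/5.4772 = 1.6364.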